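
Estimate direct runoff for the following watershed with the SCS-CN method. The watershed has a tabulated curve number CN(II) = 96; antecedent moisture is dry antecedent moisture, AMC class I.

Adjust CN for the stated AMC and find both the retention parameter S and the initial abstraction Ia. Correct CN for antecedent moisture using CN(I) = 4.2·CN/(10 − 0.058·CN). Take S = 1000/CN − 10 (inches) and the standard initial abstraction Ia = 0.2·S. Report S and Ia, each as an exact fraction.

Dry (AMC I): CN(I) = 4.2·96/(10 − 0.058·96) = (2016/5)/(554/125) = 25200/277 ≈ 90.975
Retention S: 1000/CN − 10 with CN=90.975 → S = 125/126 ≈ 0.992 in
Ia = 0.2S: 0.2·0.992 = 0.198 in (exactly 25/126)

S = 125/126 in ≈ 0.992 in; Ia = 25/126 in ≈ 0.198 in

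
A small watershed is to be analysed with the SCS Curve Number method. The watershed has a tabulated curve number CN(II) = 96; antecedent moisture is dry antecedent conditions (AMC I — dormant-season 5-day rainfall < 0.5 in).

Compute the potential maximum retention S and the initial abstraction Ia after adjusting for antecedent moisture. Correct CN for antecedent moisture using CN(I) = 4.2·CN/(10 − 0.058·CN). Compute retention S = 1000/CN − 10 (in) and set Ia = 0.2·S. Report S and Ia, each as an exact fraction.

CN(I) from CN(II)=96: (4.2·96)/(10 − 0.058·96) = 25200/277 ≈ 90.975
Max retention: S = 1000/(25200/277) − 10 = 125/126 in (≈ 0.992 in)
Ia = 0.2·(125/126) = 25/126 in ≈ 0.198 in

S = 125/126 in ≈ 0.992 in; Ia = 25/126 in ≈ 0.198 in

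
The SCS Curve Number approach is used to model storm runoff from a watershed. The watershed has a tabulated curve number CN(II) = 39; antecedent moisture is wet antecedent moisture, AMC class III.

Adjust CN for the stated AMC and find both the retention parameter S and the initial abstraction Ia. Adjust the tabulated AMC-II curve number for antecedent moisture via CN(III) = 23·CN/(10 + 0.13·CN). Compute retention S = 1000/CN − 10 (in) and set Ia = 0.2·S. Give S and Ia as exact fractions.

S = 6100/897 in ≈ 6.800 in; Ia = 1220/897 in ≈ 1.360 in

Wet (AMC III): CN(III) = 23·39/(10 + 0.13·39) = 897/(1507/100) = 89700/1507 ≈ 59.522
Retention S: 1000/CN − 10 with CN=59.522 → S = 6100/897 ≈ 6.800 in
Ia = 0.2S: 0.2·6.800 = 1.360 in (exactly 1220/897)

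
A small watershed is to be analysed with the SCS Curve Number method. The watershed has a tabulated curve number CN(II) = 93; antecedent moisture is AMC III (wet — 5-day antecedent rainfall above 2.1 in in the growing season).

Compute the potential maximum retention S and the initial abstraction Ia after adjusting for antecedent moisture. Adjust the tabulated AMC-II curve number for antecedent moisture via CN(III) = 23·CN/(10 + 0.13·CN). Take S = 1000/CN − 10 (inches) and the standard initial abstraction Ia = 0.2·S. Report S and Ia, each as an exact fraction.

Wet (AMC III): CN(III) = 23·93/(10 + 0.13·93) = 2139/(2209/100) = 213900/2209 ≈ 96.831
Max retention: S = 1000/(213900/2209) − 10 = 700/2139 in (≈ 0.327 in)
Initial abstraction Ia = S/5 = (700/2139)/5 = 140/2139 ≈ 0.065 in

S = 700/2139 in ≈ 0.327 in; Ia = 140/2139 in ≈ 0.065 in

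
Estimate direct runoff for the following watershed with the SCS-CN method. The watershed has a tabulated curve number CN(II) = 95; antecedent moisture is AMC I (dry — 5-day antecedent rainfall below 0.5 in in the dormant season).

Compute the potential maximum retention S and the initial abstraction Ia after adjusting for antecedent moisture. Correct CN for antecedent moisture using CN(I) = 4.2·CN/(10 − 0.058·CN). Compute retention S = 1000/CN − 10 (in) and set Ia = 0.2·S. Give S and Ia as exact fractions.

S = 500/399 in ≈ 1.253 in; Ia = 100/399 in ≈ 0.251 in

Dry (AMC I): CN(I) = 4.2·95/(10 − 0.058·95) = 399/(449/100) = 39900/449 ≈ 88.864
S = 1000/(39900/449) − 10 = 500/399 in ≈ 1.253 in
Ia = 0.2S: 0.2·1.253 = 0.251 in (exactly 100/399)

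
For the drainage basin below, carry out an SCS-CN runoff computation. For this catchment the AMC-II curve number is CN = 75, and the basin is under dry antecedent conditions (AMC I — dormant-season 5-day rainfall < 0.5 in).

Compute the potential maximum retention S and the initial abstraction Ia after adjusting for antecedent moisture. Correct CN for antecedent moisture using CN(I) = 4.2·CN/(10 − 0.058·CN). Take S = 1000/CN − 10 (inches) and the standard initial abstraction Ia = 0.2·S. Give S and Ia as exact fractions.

S = 500/63 in ≈ 7.937 in; Ia = 100/63 in ≈ 1.587 in

Dry (AMC I): CN(I) = 4.2·75/(10 − 0.058·75) = 315/(113/20) = 6300/113 ≈ 55.752
Retention S: 1000/CN − 10 with CN=55.752 → S = 500/63 ≈ 7.937 in
Ia = 0.2·(500/63) = 100/63 in ≈ 1.587 in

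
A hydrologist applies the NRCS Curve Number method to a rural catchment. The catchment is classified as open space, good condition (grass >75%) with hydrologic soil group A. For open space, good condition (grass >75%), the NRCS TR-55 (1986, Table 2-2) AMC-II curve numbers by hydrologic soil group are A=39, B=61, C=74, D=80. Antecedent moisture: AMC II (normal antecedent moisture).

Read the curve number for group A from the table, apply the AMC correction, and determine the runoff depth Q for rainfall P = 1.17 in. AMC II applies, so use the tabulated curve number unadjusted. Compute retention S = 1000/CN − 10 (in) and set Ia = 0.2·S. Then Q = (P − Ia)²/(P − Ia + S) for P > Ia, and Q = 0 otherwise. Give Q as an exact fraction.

Q = 0 in ≈ 0.000 in

NRCS table: open space, good condition (grass >75%), soil group A → CN(II) = 39
AMC II — tabulated CN = 39 applies directly.
S = 1000/39 − 10 = 610/39 in ≈ 15.641 in
Initial abstraction Ia = S/5 = (610/39)/5 = 122/39 ≈ 3.128 in
P = 1.170 ≤ Ia = 3.128 in: entire storm abstracted, Q = 0.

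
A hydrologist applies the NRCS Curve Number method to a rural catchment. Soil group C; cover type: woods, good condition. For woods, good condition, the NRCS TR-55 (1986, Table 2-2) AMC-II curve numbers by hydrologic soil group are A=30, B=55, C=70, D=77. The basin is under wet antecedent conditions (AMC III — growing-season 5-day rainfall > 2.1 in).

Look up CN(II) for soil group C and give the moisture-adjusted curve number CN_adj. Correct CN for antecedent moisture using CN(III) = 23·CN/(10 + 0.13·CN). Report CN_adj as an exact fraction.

NRCS table: woods, good condition, soil group C → CN(II) = 70
CN(III) from CN(II)=70: (23·70)/(10 + 0.13·70) = 16100/191 ≈ 84.293

CN_adj = 16100/191 ≈ 84.293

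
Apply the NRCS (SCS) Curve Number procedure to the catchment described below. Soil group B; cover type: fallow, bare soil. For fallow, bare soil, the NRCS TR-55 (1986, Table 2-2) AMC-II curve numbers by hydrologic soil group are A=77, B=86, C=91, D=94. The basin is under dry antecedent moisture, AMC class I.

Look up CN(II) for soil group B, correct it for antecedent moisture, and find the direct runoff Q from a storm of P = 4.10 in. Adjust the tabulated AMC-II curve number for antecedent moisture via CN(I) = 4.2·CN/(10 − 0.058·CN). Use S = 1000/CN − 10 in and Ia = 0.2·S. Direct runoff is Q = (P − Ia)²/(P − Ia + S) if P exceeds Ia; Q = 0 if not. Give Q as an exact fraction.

Q = 18395521/11982810 in ≈ 1.535 in

NRCS table: fallow, bare soil, soil group B → CN(II) = 86
CN(I) from CN(II)=86: (4.2·86)/(10 − 0.058·86) = 12900/179 ≈ 72.067
Max retention: S = 1000/(12900/179) − 10 = 500/129 in (≈ 3.876 in)
Ia = 0.2·(500/129) = 100/129 in ≈ 0.775 in
P − Ia = 4.100 − 0.775 = 4289/1290 ≈ 3.325 in (> 0, runoff occurs)
Q: (4289/1290)² ÷ (9289/1290) = 18395521/11982810 in (≈ 1.535 in)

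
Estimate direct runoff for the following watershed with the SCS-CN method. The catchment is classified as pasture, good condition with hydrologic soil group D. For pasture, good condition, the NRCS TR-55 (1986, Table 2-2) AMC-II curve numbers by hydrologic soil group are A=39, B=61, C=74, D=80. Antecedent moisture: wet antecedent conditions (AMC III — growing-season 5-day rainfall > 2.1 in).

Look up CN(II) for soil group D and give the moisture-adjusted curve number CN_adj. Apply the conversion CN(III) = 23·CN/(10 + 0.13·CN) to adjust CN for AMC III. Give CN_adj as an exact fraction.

NRCS table: pasture, good condition, soil group D → CN(II) = 80
CN(III) from CN(II)=80: (23·80)/(10 + 0.13·80) = 4600/51 ≈ 90.196

CN_adj = 4600/51 ≈ 90.196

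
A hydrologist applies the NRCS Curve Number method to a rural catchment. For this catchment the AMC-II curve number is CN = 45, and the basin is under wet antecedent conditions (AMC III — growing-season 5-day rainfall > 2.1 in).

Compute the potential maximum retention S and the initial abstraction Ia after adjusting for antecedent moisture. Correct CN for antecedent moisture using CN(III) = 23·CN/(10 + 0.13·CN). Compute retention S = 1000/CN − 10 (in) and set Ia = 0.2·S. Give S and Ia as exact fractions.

S = 1100/207 in ≈ 5.314 in; Ia = 220/207 in ≈ 1.063 in

Wet (AMC III): CN(III) = 23·45/(10 + 0.13·45) = 1035/(317/20) = 20700/317 ≈ 65.300
S = 1000/(20700/317) − 10 = 1100/207 in ≈ 5.314 in
Ia = 0.2·(1100/207) = 220/207 in ≈ 1.063 in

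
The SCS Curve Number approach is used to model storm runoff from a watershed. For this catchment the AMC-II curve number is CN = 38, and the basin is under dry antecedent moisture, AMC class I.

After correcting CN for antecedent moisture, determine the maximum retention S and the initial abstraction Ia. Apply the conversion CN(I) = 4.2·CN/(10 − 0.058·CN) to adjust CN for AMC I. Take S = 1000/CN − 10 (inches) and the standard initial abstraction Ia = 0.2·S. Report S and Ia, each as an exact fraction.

S = 15500/399 in ≈ 38.847 in; Ia = 3100/399 in ≈ 7.769 in

CN(I) from CN(II)=38: (4.2·38)/(10 − 0.058·38) = 39900/1949 ≈ 20.472
Retention S: 1000/CN − 10 with CN=20.472 → S = 15500/399 ≈ 38.847 in
Initial abstraction Ia = S/5 = (15500/399)/5 = 3100/399 ≈ 7.769 in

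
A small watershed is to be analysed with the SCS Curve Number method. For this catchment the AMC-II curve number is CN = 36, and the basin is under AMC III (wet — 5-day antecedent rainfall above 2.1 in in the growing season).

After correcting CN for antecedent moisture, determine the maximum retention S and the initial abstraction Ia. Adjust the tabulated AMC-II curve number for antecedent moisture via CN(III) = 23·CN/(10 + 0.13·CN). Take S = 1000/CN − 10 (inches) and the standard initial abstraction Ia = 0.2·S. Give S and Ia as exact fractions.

S = 1600/207 in ≈ 7.729 in; Ia = 320/207 in ≈ 1.546 in

Wet (AMC III): CN(III) = 23·36/(10 + 0.13·36) = 828/(367/25) = 20700/367 ≈ 56.403
Retention S: 1000/CN − 10 with CN=56.403 → S = 1600/207 ≈ 7.729 in
Ia = 0.2S: 0.2·7.729 = 1.546 in (exactly 320/207)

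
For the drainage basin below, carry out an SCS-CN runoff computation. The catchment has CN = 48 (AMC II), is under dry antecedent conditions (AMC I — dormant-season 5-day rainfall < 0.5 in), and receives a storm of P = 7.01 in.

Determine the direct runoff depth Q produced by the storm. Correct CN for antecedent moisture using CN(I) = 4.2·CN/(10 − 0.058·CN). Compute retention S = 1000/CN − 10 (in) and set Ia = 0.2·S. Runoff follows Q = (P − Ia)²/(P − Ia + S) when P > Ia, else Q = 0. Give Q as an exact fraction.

CN(I) from CN(II)=48: (4.2·48)/(10 − 0.058·48) = 12600/451 ≈ 27.938
S = 1000/(12600/451) − 10 = 1625/63 in ≈ 25.794 in
Ia = 0.2·(1625/63) = 325/63 in ≈ 5.159 in
P − Ia = 7.010 − 5.159 = 11663/6300 ≈ 1.851 in (> 0, runoff occurs)
Q = (11663/6300)²/((11663/6300) + 1625/63) = (136025569/39690000)/(174163/6300) = 136025569/1097226900 in ≈ 0.124 in

Q = 136025569/1097226900 in ≈ 0.124 in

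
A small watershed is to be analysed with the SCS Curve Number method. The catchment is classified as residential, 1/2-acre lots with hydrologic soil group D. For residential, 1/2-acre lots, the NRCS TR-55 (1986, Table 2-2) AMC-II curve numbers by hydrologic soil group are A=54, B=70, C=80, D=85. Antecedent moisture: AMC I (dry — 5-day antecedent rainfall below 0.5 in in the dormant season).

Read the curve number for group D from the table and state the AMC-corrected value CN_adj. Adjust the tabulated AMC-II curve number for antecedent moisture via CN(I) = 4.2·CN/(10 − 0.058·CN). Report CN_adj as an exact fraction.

NRCS table: residential, 1/2-acre lots, soil group D → CN(II) = 85
Adjust CN=85 to AMC I: 4.2·85/(10 − 0.058·85) → 357 ÷ (507/100) = 11900/169 ≈ 70.414

CN_adj = 11900/169 ≈ 70.414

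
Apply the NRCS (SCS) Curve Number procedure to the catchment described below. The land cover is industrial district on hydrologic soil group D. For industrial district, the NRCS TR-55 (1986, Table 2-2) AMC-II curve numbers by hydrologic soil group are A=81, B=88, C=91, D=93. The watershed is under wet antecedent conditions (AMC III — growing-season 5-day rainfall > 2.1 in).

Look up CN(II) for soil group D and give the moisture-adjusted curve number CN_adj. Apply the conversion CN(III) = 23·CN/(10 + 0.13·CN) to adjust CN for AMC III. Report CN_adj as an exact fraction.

NRCS table: industrial district, soil group D → CN(II) = 93
CN(III) from CN(II)=93: (23·93)/(10 + 0.13·93) = 213900/2209 ≈ 96.831

CN_adj = 213900/2209 ≈ 96.831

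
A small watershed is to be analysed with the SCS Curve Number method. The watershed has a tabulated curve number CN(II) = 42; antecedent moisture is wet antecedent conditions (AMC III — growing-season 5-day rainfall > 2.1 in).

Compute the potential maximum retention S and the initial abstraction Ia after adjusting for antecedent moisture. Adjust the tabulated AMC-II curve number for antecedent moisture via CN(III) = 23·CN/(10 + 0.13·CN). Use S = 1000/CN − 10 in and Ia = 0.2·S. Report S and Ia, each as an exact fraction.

Adjust CN=42 to AMC III: 23·42/(10 + 0.13·42) → 966 ÷ (773/50) = 48300/773 ≈ 62.484
S = 1000/(48300/773) − 10 = 2900/483 in ≈ 6.004 in
Ia = 0.2·(2900/483) = 580/483 in ≈ 1.201 in

S = 2900/483 in ≈ 6.004 in; Ia = 580/483 in ≈ 1.201 in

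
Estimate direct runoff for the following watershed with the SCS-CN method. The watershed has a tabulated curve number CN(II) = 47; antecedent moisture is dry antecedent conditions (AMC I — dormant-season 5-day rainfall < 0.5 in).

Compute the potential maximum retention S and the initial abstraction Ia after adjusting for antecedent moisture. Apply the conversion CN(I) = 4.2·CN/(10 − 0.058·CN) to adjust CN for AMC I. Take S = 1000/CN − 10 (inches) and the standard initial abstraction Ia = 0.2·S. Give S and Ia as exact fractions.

S = 26500/987 in ≈ 26.849 in; Ia = 5300/987 in ≈ 5.370 in

CN(I) from CN(II)=47: (4.2·47)/(10 − 0.058·47) = 98700/3637 ≈ 27.138
Retention S: 1000/CN − 10 with CN=27.138 → S = 26500/987 ≈ 26.849 in
Initial abstraction Ia = S/5 = (26500/987)/5 = 5300/987 ≈ 5.370 in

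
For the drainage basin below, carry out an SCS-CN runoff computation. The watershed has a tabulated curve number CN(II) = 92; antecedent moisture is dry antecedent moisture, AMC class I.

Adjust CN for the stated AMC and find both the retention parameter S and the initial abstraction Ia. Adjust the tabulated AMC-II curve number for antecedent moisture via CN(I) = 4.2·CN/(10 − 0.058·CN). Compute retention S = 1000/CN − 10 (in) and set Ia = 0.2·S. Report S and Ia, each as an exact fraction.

CN(I) from CN(II)=92: (4.2·92)/(10 − 0.058·92) = 48300/583 ≈ 82.847
Max retention: S = 1000/(48300/583) − 10 = 1000/483 in (≈ 2.070 in)
Ia = 0.2·(1000/483) = 200/483 in ≈ 0.414 in

S = 1000/483 in ≈ 2.070 in; Ia = 200/483 in ≈ 0.414 in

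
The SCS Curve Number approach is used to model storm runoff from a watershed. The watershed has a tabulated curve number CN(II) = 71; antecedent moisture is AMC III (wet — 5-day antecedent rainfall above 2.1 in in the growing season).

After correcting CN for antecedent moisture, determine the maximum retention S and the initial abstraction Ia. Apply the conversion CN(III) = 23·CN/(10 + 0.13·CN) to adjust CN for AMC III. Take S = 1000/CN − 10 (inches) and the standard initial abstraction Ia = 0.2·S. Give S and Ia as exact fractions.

Adjust CN=71 to AMC III: 23·71/(10 + 0.13·71) → 1633 ÷ (1923/100) = 163300/1923 ≈ 84.919
Retention S: 1000/CN − 10 with CN=84.919 → S = 2900/1633 ≈ 1.776 in
Initial abstraction Ia = S/5 = (2900/1633)/5 = 580/1633 ≈ 0.355 in

S = 2900/1633 in ≈ 1.776 in; Ia = 580/1633 in ≈ 0.355 in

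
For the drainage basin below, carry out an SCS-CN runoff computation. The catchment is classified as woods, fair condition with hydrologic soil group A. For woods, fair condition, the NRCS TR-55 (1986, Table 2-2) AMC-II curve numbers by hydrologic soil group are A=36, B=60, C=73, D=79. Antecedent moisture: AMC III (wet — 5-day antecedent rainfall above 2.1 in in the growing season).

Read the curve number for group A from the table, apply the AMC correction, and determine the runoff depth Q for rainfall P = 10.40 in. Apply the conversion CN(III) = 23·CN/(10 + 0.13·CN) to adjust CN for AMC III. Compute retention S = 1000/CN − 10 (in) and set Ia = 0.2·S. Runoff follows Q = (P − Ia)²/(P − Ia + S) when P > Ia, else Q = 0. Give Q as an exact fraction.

Q = 20994724/4441185 in ≈ 4.727 in

NRCS table: woods, fair condition, soil group A → CN(II) = 36
Wet (AMC III): CN(III) = 23·36/(10 + 0.13·36) = 828/(367/25) = 20700/367 ≈ 56.403
S = 1000/(20700/367) − 10 = 1600/207 in ≈ 7.729 in
Initial abstraction Ia = S/5 = (1600/207)/5 = 320/207 ≈ 1.546 in
P − Ia = 10.400 − 1.546 = 9164/1035 ≈ 8.854 in (> 0, runoff occurs)
Q: (9164/1035)² ÷ (17164/1035) = 20994724/4441185 in (≈ 4.727 in)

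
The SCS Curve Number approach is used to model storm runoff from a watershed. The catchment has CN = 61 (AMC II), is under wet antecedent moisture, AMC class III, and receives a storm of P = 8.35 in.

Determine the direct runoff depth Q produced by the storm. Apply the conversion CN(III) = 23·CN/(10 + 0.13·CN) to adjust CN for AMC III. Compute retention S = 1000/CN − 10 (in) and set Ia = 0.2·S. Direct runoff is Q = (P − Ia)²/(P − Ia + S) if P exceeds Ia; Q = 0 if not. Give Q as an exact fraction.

Q = 47830127401/8325430060 in ≈ 5.745 in

Adjust CN=61 to AMC III: 23·61/(10 + 0.13·61) → 1403 ÷ (1793/100) = 140300/1793 ≈ 78.249
S = 1000/(140300/1793) − 10 = 3900/1403 in ≈ 2.780 in
Ia = 0.2·(3900/1403) = 780/1403 in ≈ 0.556 in
Since P=8.350 > Ia=0.556: effective rainfall P−Ia = 218701/28060 in
Runoff Q = (P−Ia)²/(P−Ia+S) = (7.794)²/(7.794+2.780) = 47830127401/8325430060 ≈ 5.745 in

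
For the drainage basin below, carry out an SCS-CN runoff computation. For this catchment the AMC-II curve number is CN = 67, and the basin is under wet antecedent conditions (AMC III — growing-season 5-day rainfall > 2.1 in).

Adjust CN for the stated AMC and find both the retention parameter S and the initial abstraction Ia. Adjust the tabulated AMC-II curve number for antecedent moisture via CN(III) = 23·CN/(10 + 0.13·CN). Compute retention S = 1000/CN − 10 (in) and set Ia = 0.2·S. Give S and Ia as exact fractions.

S = 3300/1541 in ≈ 2.141 in; Ia = 660/1541 in ≈ 0.428 in

Wet (AMC III): CN(III) = 23·67/(10 + 0.13·67) = 1541/(1871/100) = 154100/1871 ≈ 82.362
Retention S: 1000/CN − 10 with CN=82.362 → S = 3300/1541 ≈ 2.141 in
Ia = 0.2·(3300/1541) = 660/1541 in ≈ 0.428 in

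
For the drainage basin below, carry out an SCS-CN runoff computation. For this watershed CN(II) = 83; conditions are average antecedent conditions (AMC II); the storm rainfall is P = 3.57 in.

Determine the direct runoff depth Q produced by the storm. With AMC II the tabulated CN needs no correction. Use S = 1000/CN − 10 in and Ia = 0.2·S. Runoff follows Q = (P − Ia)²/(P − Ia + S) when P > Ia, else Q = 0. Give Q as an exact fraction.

AMC II — tabulated CN = 83 applies directly.
S = 1000/83 − 10 = 170/83 in ≈ 2.048 in
Initial abstraction Ia = S/5 = (170/83)/5 = 34/83 ≈ 0.410 in
Since P=3.570 > Ia=0.410: effective rainfall P−Ia = 26231/8300 in
Runoff Q = (P−Ia)²/(P−Ia+S) = (3.160)²/(3.160+2.048) = 40474433/21106900 ≈ 1.918 in

Q = 40474433/21106900 in ≈ 1.918 in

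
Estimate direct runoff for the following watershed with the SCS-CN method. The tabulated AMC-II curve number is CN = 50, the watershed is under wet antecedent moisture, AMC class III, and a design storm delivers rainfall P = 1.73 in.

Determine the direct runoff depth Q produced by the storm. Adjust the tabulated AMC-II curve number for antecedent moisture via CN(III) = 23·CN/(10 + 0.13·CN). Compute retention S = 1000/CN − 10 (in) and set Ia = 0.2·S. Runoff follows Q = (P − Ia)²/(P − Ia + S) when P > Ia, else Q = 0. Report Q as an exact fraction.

Adjust CN=50 to AMC III: 23·50/(10 + 0.13·50) → 1150 ÷ (33/2) = 2300/33 ≈ 69.697
Max retention: S = 1000/(2300/33) − 10 = 100/23 in (≈ 4.348 in)
Initial abstraction Ia = S/5 = (100/23)/5 = 20/23 ≈ 0.870 in
Excess rainfall: 1.730 − 0.870 = 0.860 in; P > Ia so Q > 0
Q: (1979/2300)² ÷ (11979/2300) = 3916441/27551700 in (≈ 0.142 in)

Q = 3916441/27551700 in ≈ 0.142 in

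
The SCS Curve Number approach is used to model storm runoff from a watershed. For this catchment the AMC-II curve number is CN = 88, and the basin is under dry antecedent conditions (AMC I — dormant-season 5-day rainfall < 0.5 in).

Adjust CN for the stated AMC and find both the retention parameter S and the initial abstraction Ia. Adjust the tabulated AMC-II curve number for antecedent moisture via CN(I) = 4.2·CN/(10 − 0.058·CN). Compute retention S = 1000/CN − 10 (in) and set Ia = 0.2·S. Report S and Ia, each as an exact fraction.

Adjust CN=88 to AMC I: 4.2·88/(10 − 0.058·88) → (1848/5) ÷ (612/125) = 3850/51 ≈ 75.490
Max retention: S = 1000/(3850/51) − 10 = 250/77 in (≈ 3.247 in)
Ia = 0.2·(250/77) = 50/77 in ≈ 0.649 in

S = 250/77 in ≈ 3.247 in; Ia = 50/77 in ≈ 0.649 in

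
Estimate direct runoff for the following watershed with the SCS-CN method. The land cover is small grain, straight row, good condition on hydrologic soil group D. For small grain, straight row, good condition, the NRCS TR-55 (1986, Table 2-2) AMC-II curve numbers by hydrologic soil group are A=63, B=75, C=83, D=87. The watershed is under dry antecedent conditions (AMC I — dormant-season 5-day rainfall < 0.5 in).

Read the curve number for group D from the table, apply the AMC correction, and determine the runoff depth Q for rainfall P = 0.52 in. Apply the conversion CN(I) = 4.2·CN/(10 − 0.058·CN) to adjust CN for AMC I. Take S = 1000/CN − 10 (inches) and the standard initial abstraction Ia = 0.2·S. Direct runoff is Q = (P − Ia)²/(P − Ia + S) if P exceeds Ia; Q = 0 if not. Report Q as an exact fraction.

NRCS table: small grain, straight row, good condition, soil group D → CN(II) = 87
Dry (AMC I): CN(I) = 4.2·87/(10 − 0.058·87) = (1827/5)/(2477/500) = 182700/2477 ≈ 73.759
Retention S: 1000/CN − 10 with CN=73.759 → S = 6500/1827 ≈ 3.558 in
Ia = 0.2S: 0.2·3.558 = 0.712 in (exactly 1300/1827)
P = 0.520 ≤ Ia = 0.712 in: entire storm abstracted, Q = 0.

Q = 0 in ≈ 0.000 in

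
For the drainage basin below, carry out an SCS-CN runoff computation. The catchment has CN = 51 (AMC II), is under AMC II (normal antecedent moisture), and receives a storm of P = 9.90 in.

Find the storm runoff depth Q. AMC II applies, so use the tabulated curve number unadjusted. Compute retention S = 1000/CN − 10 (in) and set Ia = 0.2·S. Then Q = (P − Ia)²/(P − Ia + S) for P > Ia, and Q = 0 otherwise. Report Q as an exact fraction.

Q = 16556761/4574190 in ≈ 3.620 in

AMC II — tabulated CN = 51 applies directly.
Retention S: 1000/CN − 10 with CN=51.000 → S = 490/51 ≈ 9.608 in
Ia = 0.2S: 0.2·9.608 = 1.922 in (exactly 98/51)
Since P=9.900 > Ia=1.922: effective rainfall P−Ia = 4069/510 in
Q = (4069/510)²/((4069/510) + 490/51) = (16556761/260100)/(8969/510) = 16556761/4574190 in ≈ 3.620 in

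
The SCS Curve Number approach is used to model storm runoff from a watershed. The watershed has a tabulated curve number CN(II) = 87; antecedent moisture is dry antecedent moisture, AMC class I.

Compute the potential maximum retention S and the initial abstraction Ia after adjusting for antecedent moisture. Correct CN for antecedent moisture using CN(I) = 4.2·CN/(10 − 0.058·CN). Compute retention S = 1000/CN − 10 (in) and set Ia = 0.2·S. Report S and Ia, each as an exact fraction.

S = 6500/1827 in ≈ 3.558 in; Ia = 1300/1827 in ≈ 0.712 in

Adjust CN=87 to AMC I: 4.2·87/(10 − 0.058·87) → (1827/5) ÷ (2477/500) = 182700/2477 ≈ 73.759
Retention S: 1000/CN − 10 with CN=73.759 → S = 6500/1827 ≈ 3.558 in
Ia = 0.2·(6500/1827) = 1300/1827 in ≈ 0.712 in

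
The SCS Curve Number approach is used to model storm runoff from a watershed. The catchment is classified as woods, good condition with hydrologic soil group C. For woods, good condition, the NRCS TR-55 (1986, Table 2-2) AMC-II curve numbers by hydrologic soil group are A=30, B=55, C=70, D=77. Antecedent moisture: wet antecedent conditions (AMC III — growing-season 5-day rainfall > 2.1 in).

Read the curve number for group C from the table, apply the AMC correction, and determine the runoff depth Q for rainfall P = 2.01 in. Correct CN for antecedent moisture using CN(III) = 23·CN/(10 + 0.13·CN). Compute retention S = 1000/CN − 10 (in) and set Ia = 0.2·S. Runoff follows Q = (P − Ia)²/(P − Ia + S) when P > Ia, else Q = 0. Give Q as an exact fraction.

NRCS table: woods, good condition, soil group C → CN(II) = 70
Wet (AMC III): CN(III) = 23·70/(10 + 0.13·70) = 1610/(191/10) = 16100/191 ≈ 84.293
S = 1000/(16100/191) − 10 = 300/161 in ≈ 1.863 in
Ia = 0.2·(300/161) = 60/161 in ≈ 0.373 in
P − Ia = 2.010 − 0.373 = 26361/16100 ≈ 1.637 in (> 0, runoff occurs)
Q: (26361/16100)² ÷ (56361/16100) = 231634107/302470700 in (≈ 0.766 in)

Q = 231634107/302470700 in ≈ 0.766 in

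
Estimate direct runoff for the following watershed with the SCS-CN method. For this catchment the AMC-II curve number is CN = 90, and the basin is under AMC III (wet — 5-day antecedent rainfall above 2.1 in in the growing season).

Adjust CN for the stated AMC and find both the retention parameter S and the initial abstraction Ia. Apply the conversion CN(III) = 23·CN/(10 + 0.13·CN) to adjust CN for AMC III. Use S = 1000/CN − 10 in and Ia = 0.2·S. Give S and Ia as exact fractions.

S = 100/207 in ≈ 0.483 in; Ia = 20/207 in ≈ 0.097 in

Wet (AMC III): CN(III) = 23·90/(10 + 0.13·90) = 2070/(217/10) = 20700/217 ≈ 95.392
Retention S: 1000/CN − 10 with CN=95.392 → S = 100/207 ≈ 0.483 in
Ia = 0.2S: 0.2·0.483 = 0.097 in (exactly 20/207)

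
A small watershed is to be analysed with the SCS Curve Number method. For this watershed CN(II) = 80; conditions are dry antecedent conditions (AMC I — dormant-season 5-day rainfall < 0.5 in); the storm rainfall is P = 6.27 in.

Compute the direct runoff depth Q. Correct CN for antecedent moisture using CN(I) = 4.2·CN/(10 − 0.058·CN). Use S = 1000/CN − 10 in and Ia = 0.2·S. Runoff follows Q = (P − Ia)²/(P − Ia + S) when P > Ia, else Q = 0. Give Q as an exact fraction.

Q = 113784889/48650700 in ≈ 2.339 in

Adjust CN=80 to AMC I: 4.2·80/(10 − 0.058·80) → 336 ÷ (134/25) = 4200/67 ≈ 62.687
Max retention: S = 1000/(4200/67) − 10 = 125/21 in (≈ 5.952 in)
Ia = 0.2S: 0.2·5.952 = 1.190 in (exactly 25/21)
P − Ia = 6.270 − 1.190 = 10667/2100 ≈ 5.080 in (> 0, runoff occurs)
Q = (10667/2100)²/((10667/2100) + 125/21) = (113784889/4410000)/(23167/2100) = 113784889/48650700 in ≈ 2.339 in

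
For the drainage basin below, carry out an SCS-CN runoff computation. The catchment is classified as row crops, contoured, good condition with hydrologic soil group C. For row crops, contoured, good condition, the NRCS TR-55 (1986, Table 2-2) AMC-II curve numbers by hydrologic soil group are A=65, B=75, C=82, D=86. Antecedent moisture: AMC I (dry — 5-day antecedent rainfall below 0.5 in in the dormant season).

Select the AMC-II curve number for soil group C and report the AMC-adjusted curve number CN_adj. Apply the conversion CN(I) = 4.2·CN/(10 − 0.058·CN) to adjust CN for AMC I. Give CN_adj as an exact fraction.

NRCS table: row crops, contoured, good condition, soil group C → CN(II) = 82
Dry (AMC I): CN(I) = 4.2·82/(10 − 0.058·82) = (1722/5)/(1311/250) = 28700/437 ≈ 65.675

CN_adj = 28700/437 ≈ 65.675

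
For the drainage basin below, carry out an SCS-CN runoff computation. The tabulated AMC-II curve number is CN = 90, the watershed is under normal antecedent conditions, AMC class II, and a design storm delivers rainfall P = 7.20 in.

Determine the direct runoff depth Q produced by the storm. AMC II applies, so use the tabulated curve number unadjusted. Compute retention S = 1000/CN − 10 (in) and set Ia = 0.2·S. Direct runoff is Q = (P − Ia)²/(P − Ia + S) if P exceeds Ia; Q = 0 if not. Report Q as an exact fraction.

AMC II — tabulated CN = 90 applies directly.
Max retention: S = 1000/90 − 10 = 10/9 in (≈ 1.111 in)
Ia = 0.2·(10/9) = 2/9 in ≈ 0.222 in
Since P=7.200 > Ia=0.222: effective rainfall P−Ia = 314/45 in
Q = (314/45)²/((314/45) + 10/9) = (98596/2025)/(364/45) = 24649/4095 in ≈ 6.019 in

Q = 24649/4095 in ≈ 6.019 in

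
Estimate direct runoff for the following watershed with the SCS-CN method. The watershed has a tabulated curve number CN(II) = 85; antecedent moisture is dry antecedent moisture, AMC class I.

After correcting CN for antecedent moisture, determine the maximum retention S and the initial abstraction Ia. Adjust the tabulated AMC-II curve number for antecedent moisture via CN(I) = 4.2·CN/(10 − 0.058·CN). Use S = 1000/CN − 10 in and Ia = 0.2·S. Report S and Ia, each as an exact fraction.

S = 500/119 in ≈ 4.202 in; Ia = 100/119 in ≈ 0.840 in

Dry (AMC I): CN(I) = 4.2·85/(10 − 0.058·85) = 357/(507/100) = 11900/169 ≈ 70.414
Retention S: 1000/CN − 10 with CN=70.414 → S = 500/119 ≈ 4.202 in
Ia = 0.2S: 0.2·4.202 = 0.840 in (exactly 100/119)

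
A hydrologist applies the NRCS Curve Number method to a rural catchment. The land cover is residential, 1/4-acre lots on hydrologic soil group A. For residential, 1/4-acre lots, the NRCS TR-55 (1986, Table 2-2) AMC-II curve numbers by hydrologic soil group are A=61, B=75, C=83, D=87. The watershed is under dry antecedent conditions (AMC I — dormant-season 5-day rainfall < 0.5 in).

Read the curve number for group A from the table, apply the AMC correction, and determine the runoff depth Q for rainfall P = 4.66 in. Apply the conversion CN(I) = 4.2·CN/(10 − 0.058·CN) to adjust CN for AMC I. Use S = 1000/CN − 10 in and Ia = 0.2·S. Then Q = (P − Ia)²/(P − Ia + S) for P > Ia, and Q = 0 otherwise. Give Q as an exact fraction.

Q = 1189629081/7675132850 in ≈ 0.155 in

NRCS table: residential, 1/4-acre lots, soil group A → CN(II) = 61
Adjust CN=61 to AMC I: 4.2·61/(10 − 0.058·61) → (1281/5) ÷ (3231/500) = 42700/1077 ≈ 39.647
S = 1000/(42700/1077) − 10 = 6500/427 in ≈ 15.222 in
Ia = 0.2·(6500/427) = 1300/427 in ≈ 3.044 in
Excess rainfall: 4.660 − 3.044 = 1.616 in; P > Ia so Q > 0
Q = (34491/21350)²/((34491/21350) + 6500/427) = (1189629081/455822500)/(359491/21350) = 1189629081/7675132850 in ≈ 0.155 in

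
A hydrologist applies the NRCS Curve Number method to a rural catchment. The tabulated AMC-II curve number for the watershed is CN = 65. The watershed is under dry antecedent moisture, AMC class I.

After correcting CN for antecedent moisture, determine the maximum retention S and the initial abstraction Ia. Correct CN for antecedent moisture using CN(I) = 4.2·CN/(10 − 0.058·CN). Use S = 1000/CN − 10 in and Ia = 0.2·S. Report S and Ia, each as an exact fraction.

S = 500/39 in ≈ 12.821 in; Ia = 100/39 in ≈ 2.564 in

Adjust CN=65 to AMC I: 4.2·65/(10 − 0.058·65) → 273 ÷ (623/100) = 3900/89 ≈ 43.820
Max retention: S = 1000/(3900/89) − 10 = 500/39 in (≈ 12.821 in)
Initial abstraction Ia = S/5 = (500/39)/5 = 100/39 ≈ 2.564 in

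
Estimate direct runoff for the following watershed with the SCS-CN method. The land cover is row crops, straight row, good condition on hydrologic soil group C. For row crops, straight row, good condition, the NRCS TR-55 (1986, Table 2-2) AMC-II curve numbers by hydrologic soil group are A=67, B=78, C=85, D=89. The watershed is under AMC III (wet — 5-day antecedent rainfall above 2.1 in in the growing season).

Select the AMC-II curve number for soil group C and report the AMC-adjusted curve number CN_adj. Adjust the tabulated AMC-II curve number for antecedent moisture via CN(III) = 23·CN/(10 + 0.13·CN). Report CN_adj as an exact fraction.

CN_adj = 39100/421 ≈ 92.874

NRCS table: row crops, straight row, good condition, soil group C → CN(II) = 85
Wet (AMC III): CN(III) = 23·85/(10 + 0.13·85) = 1955/(421/20) = 39100/421 ≈ 92.874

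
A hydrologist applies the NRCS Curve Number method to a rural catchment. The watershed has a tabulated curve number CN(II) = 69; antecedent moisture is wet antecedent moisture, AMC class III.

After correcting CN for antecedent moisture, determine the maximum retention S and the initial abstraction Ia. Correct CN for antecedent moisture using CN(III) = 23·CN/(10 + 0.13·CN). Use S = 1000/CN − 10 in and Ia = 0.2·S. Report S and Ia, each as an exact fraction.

CN(III) from CN(II)=69: (23·69)/(10 + 0.13·69) = 158700/1897 ≈ 83.658
S = 1000/(158700/1897) − 10 = 3100/1587 in ≈ 1.953 in
Initial abstraction Ia = S/5 = (3100/1587)/5 = 620/1587 ≈ 0.391 in

S = 3100/1587 in ≈ 1.953 in; Ia = 620/1587 in ≈ 0.391 in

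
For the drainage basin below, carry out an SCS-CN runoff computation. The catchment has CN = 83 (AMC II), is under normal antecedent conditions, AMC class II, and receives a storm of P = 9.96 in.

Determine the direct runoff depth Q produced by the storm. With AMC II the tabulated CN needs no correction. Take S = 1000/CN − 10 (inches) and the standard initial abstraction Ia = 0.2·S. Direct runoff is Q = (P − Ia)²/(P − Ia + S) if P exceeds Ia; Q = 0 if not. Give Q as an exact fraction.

AMC II — tabulated CN = 83 applies directly.
S = 1000/83 − 10 = 170/83 in ≈ 2.048 in
Ia = 0.2·(170/83) = 34/83 in ≈ 0.410 in
P − Ia = 9.960 − 0.410 = 19817/2075 ≈ 9.550 in (> 0, runoff occurs)
Q = (19817/2075)²/((19817/2075) + 170/83) = (392713489/4305625)/(24067/2075) = 392713489/49939025 in ≈ 7.864 in

Q = 392713489/49939025 in ≈ 7.864 in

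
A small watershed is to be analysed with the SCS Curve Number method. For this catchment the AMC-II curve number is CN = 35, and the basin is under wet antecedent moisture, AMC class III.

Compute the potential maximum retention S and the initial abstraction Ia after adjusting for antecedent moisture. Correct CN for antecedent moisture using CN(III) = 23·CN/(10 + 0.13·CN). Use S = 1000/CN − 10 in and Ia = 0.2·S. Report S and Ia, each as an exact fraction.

Adjust CN=35 to AMC III: 23·35/(10 + 0.13·35) → 805 ÷ (291/20) = 16100/291 ≈ 55.326
S = 1000/(16100/291) − 10 = 1300/161 in ≈ 8.075 in
Ia = 0.2S: 0.2·8.075 = 1.615 in (exactly 260/161)

S = 1300/161 in ≈ 8.075 in; Ia = 260/161 in ≈ 1.615 in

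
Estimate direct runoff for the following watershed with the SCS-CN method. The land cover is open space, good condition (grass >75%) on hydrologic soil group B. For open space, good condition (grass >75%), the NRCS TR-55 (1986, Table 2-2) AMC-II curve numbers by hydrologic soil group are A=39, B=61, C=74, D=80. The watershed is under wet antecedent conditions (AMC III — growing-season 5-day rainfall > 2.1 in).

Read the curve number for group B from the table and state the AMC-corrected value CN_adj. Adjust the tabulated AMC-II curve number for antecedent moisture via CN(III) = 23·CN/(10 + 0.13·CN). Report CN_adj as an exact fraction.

CN_adj = 140300/1793 ≈ 78.249

NRCS table: open space, good condition (grass >75%), soil group B → CN(II) = 61
CN(III) from CN(II)=61: (23·61)/(10 + 0.13·61) = 140300/1793 ≈ 78.249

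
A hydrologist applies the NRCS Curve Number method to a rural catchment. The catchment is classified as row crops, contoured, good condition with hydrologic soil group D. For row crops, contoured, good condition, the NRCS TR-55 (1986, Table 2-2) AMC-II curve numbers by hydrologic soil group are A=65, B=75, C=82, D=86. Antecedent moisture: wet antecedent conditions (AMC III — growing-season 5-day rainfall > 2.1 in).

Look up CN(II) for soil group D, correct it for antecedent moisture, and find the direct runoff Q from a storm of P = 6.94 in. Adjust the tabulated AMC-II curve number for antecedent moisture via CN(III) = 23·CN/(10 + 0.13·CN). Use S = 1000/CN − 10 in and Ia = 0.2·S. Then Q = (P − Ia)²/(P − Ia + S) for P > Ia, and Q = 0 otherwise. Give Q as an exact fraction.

NRCS table: row crops, contoured, good condition, soil group D → CN(II) = 86
CN(III) from CN(II)=86: (23·86)/(10 + 0.13·86) = 98900/1059 ≈ 93.390
Retention S: 1000/CN − 10 with CN=93.390 → S = 700/989 ≈ 0.708 in
Ia = 0.2·(700/989) = 140/989 in ≈ 0.142 in
Excess rainfall: 6.940 − 0.142 = 6.798 in; P > Ia so Q > 0
Q: (336183/49450)² ÷ (371183/49450) = 113019009489/18354999350 in (≈ 6.157 in)

Q = 113019009489/18354999350 in ≈ 6.157 in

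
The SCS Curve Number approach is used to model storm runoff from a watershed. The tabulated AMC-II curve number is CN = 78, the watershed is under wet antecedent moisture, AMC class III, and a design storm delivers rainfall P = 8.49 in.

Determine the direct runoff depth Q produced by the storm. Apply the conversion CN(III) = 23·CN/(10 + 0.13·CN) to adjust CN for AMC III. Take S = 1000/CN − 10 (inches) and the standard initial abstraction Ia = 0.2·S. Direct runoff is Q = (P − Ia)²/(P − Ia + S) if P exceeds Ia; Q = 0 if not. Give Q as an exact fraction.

Q = 546938639809/76204904100 in ≈ 7.177 in

Adjust CN=78 to AMC III: 23·78/(10 + 0.13·78) → 1794 ÷ (1007/50) = 89700/1007 ≈ 89.076
Retention S: 1000/CN − 10 with CN=89.076 → S = 1100/897 ≈ 1.226 in
Ia = 0.2·(1100/897) = 220/897 in ≈ 0.245 in
Excess rainfall: 8.490 − 0.245 = 8.245 in; P > Ia so Q > 0
Q: (739553/89700)² ÷ (849553/89700) = 546938639809/76204904100 in (≈ 7.177 in)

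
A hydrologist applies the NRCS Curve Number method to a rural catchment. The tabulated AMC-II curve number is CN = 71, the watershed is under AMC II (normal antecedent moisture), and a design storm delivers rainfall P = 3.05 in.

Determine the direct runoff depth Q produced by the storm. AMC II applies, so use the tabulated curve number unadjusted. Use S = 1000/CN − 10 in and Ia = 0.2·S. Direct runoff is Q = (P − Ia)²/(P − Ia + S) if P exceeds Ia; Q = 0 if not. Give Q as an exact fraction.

AMC II — tabulated CN = 71 applies directly.
Retention S: 1000/CN − 10 with CN=71.000 → S = 290/71 ≈ 4.085 in
Ia = 0.2S: 0.2·4.085 = 0.817 in (exactly 58/71)
P − Ia = 3.050 − 0.817 = 3171/1420 ≈ 2.233 in (> 0, runoff occurs)
Runoff Q = (P−Ia)²/(P−Ia+S) = (2.233)²/(2.233+4.085) = 10055241/12738820 ≈ 0.789 in

Q = 10055241/12738820 in ≈ 0.789 in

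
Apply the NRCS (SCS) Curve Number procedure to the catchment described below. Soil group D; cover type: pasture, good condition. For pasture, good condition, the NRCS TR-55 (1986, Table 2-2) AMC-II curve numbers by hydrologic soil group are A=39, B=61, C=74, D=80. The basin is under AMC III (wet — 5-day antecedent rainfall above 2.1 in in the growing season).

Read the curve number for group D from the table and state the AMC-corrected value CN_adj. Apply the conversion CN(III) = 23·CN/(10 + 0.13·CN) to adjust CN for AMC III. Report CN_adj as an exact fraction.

CN_adj = 4600/51 ≈ 90.196

NRCS table: pasture, good condition, soil group D → CN(II) = 80
CN(III) from CN(II)=80: (23·80)/(10 + 0.13·80) = 4600/51 ≈ 90.196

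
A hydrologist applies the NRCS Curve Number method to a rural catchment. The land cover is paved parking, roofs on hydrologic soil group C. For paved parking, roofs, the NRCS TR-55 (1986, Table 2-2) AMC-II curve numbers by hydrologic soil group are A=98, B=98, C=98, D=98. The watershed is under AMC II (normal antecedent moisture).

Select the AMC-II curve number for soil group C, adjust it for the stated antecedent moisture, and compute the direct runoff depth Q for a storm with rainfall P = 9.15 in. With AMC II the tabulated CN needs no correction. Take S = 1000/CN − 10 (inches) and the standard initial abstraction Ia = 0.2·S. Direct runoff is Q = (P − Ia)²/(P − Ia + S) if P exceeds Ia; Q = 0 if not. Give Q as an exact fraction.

Q = 79691329/8944460 in ≈ 8.910 in

NRCS table: paved parking, roofs, soil group C → CN(II) = 98
Average conditions: CN = 98 (no AMC adjustment).
Retention S: 1000/CN − 10 with CN=98.000 → S = 10/49 ≈ 0.204 in
Ia = 0.2S: 0.2·0.204 = 0.041 in (exactly 2/49)
P − Ia = 9.150 − 0.041 = 8927/980 ≈ 9.109 in (> 0, runoff occurs)
Q = (8927/980)²/((8927/980) + 10/49) = (79691329/960400)/(9127/980) = 79691329/8944460 in ≈ 8.910 in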